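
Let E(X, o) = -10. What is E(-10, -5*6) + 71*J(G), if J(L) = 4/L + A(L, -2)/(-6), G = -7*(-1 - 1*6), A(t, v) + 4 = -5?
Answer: 10025/98 ≈ 102.30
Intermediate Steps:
A(t, v) = -9 (A(t, v) = -4 - 5 = -9)
G = 49 (G = -7*(-1 - 6) = -7*(-7) = 49)
J(L) = 3/2 + 4/L (J(L) = 4/L - 9/(-6) = 4/L - 9*(-1/6) = 4/L + 3/2 = 3/2 + 4/L)
E(-10, -5*6) + 71*J(G) = -10 + 71*(3/2 + 4/49) = -10 + 71*(155/98) = -10 + 11005/98 = 10025/98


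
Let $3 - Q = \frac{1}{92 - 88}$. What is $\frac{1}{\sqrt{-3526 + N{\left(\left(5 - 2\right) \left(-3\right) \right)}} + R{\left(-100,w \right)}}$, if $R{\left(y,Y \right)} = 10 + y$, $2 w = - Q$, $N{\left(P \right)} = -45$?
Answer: $- \frac{90}{11671} - \frac{i \sqrt{3571}}{11671} \approx -0.0077114 - 0.0051202 i$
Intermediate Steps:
$Q = \frac{11}{4}$ ($Q = 3 - \frac{1}{92 - 88} = 3 - \frac{1}{4} = \frac{11}{4} \approx 2.75$)
$w = - \frac{11}{8}$ ($w = \frac{\left(-1\right) \frac{11}{4}}{2} = \frac{1}{2} \left(- \frac{11}{4}\right) = - \frac{11}{8} \approx -1.375$)
$\frac{1}{\sqrt{-3526 + N{\left(\left(5 - 2\right) \left(-3\right) \right)}} + R{\left(-100,w \right)}} = \frac{1}{\sqrt{-3526 - 45} + \left(10 - 100\right)} = \frac{1}{\sqrt{-3571} - 90} = \frac{1}{i \sqrt{3571} - 90} = \frac{1}{-90 + i \sqrt{3571}}$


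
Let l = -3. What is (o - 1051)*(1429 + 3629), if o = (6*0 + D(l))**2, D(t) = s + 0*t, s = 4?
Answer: -5235030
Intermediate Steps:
D(t) = 4 (D(t) = 4 + 0*t = 4 + 0 = 4)
o = 16 (o = (6*0 + 4)**2 = (0 + 4)**2 = 4**2 = 16)
(o - 1051)*(1429 + 3629) = (16 - 1051)*(1429 + 3629) = -1035*5058 = -5235030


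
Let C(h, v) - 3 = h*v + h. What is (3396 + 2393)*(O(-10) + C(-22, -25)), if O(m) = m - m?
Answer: 3073959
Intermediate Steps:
O(m) = 0
C(h, v) = 3 + h + h*v (C(h, v) = 3 + (h*v + h) = 3 + (h + h*v) = 3 + h + h*v)
(3396 + 2393)*(O(-10) + C(-22, -25)) = (3396 + 2393)*(0 + (3 - 22 - 22*(-25))) = 5789*(0 + (3 - 22 + 550)) = 5789*(0 + 531) = 5789*531 = 3073959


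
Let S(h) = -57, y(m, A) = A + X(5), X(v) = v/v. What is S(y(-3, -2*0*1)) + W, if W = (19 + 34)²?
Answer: 2752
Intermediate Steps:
X(v) = 1
y(m, A) = 1 + A (y(m, A) = A + 1 = 1 + A)
W = 2809 (W = 53² = 2809)
S(y(-3, -2*0*1)) + W = -57 + 2809 = 2752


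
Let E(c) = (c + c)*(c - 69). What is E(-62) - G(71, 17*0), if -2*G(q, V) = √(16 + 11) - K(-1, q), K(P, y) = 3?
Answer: 32485/2 + 3*√3/2 ≈ 16245.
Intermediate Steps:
G(q, V) = 3/2 - 3*√3/2 (G(q, V) = -(√(16 + 11) - 1*3)/2 = -(√27 - 3)/2 = -(3*√3 - 3)/2 = -(-3 + 3*√3)/2 = 3/2 - 3*√3/2)
E(c) = 2*c*(-69 + c) (E(c) = (2*c)*(-69 + c) = 2*c*(-69 + c))
E(-62) - G(71, 17*0) = 2*(-62)*(-69 - 62) - (3/2 - 3*√3/2) = 2*(-62)*(-131) + (-3/2 + 3*√3/2) = 16244 + (-3/2 + 3*√3/2) = 32485/2 + 3*√3/2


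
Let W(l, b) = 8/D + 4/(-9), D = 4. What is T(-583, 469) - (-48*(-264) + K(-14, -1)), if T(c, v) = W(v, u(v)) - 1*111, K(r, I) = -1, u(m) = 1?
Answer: -115024/9 ≈ -12780.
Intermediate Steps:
W(l, b) = 14/9 (W(l, b) = 8/4 + 4/(-9) = 8*(¼) + 4*(-⅑) = 2 - 4/9 = 14/9)
T(c, v) = -985/9 (T(c, v) = 14/9 - 1*111 = 14/9 - 111 = -985/9)
T(-583, 469) - (-48*(-264) + K(-14, -1)) = -985/9 - (-48*(-264) - 1) = -985/9 - (12672 - 1) = -985/9 - 1*12671 = -985/9 - 12671 = -115024/9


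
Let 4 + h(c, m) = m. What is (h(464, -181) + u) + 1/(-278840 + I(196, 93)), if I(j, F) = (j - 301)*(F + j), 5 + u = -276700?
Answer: -85610234651/309185 ≈ -2.7689e+5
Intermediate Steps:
u = -276705 (u = -5 - 276700 = -276705)
h(c, m) = -4 + m
I(j, F) = (-301 + j)*(F + j)
(h(464, -181) + u) + 1/(-278840 + I(196, 93)) = ((-4 - 181) - 276705) + 1/(-278840 + (196² - 301*93 - 301*196 + 93*196)) = (-185 - 276705) + 1/(-278840 + (38416 - 27993 - 58996 + 18228)) = -276890 + 1/(-278840 - 30345) = -276890 + 1/(-309185) = -276890 - 1/309185 = -85610234651/309185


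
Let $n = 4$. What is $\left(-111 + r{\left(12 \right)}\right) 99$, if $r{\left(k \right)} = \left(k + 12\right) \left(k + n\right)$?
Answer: $27027$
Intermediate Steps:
$r{\left(k \right)} = \left(4 + k\right) \left(12 + k\right)$ ($r{\left(k \right)} = \left(k + 12\right) \left(k + 4\right) = \left(12 + k\right) \left(4 + k\right) = \left(4 + k\right) \left(12 + k\right)$)
$\left(-111 + r{\left(12 \right)}\right) 99 = \left(-111 + \left(48 + 12^{2} + 16 \cdot 12\right)\right) 99 = \left(-111 + \left(48 + 144 + 192\right)\right) 99 = \left(-111 + 384\right) 99 = 273 \cdot 99 = 27027$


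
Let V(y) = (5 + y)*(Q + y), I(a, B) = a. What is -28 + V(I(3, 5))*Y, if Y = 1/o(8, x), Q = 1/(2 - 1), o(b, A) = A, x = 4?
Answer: -20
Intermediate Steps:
Q = 1 (Q = 1/1 = 1)
Y = 1/4 ≈ 0.25000
V(y) = (1 + y)*(5 + y) (V(y) = (5 + y)*(1 + y) = (1 + y)*(5 + y))
-28 + V(I(3, 5))*Y = -28 + (5 + 3**2 + 6*3)*(1/4) = -28 + (5 + 9 + 18)*(1/4) = -28 + 32*(1/4) = -28 + 8 = -20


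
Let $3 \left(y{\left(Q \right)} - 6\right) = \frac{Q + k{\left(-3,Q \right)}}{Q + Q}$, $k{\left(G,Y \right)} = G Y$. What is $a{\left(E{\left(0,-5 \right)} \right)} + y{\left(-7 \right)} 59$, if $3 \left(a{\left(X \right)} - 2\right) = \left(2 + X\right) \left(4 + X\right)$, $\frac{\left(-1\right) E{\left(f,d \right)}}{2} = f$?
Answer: $339$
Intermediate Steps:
$E{\left(f,d \right)} = - 2 f$
$a{\left(X \right)} = 2 + \frac{\left(2 + X\right) \left(4 + X\right)}{3}$
$y{\left(Q \right)} = \frac{17}{3}$ ($y{\left(Q \right)} = 6 + \frac{\left(Q - 3 Q\right) \frac{1}{Q + Q}}{3} = 6 + \frac{- 2 Q \frac{1}{2 Q}}{3} = 6 + \frac{1}{3} \left(-1\right) = 6 - \frac{1}{3} = \frac{17}{3}$)
$a{\left(E{\left(0,-5 \right)} \right)} + y{\left(-7 \right)} 59 = \left(\frac{14}{3} + 2 \left(\left(-2\right) 0\right) + \frac{\left(\left(-2\right) 0\right)^{2}}{3}\right) + \frac{17}{3} \cdot 59 = \left(\frac{14}{3} + 2 \cdot 0 + \frac{0^{2}}{3}\right) + \frac{1003}{3} = \left(\frac{14}{3} + 0 + \frac{1}{3} \cdot 0\right) + \frac{1003}{3} = \left(\frac{14}{3} + 0 + 0\right) + \frac{1003}{3} = \frac{14}{3} + \frac{1003}{3} = 339$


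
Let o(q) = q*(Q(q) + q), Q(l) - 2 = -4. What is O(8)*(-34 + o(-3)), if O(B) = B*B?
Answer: -1216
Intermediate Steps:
O(B) = B²
Q(l) = -2 (Q(l) = 2 - 4 = -2)
o(q) = q*(-2 + q)
O(8)*(-34 + o(-3)) = 8²*(-34 - 3*(-2 - 3)) = 64*(-34 - 3*(-5)) = 64*(-34 + 15) = 64*(-19) = -1216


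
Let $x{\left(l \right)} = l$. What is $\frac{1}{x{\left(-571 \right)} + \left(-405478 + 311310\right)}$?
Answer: $- \frac{1}{94739} \approx -1.0555 \cdot 10^{-5}$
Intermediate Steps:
$\frac{1}{x{\left(-571 \right)} + \left(-405478 + 311310\right)} = \frac{1}{-571 + \left(-405478 + 311310\right)} = \frac{1}{-571 - 94168} = \frac{1}{-94739} = - \frac{1}{94739}$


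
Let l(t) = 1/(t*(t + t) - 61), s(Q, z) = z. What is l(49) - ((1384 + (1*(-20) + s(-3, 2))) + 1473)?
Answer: -13459698/4741 ≈ -2839.0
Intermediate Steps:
l(t) = 1/(-61 + 2*t²) (l(t) = 1/(t*(2*t) - 61) = 1/(2*t² - 61) = 1/(-61 + 2*t²))
l(49) - ((1384 + (1*(-20) + s(-3, 2))) + 1473) = 1/(-61 + 2*49²) - ((1384 + (1*(-20) + 2)) + 1473) = 1/(-61 + 2*2401) - ((1384 + (-20 + 2)) + 1473) = 1/(-61 + 4802) - ((1384 - 18) + 1473) = 1/4741 - (1366 + 1473) = 1/4741 - 1*2839 = 1/4741 - 2839 = -13459698/4741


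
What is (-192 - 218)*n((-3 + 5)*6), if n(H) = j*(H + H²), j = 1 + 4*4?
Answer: -1087320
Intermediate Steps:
j = 17 (j = 1 + 16 = 17)
n(H) = 17*H + 17*H² (n(H) = 17*(H + H²) = 17*H + 17*H²)
(-192 - 218)*n((-3 + 5)*6) = (-192 - 218)*(17*((-3 + 5)*6)*(1 + (-3 + 5)*6)) = -6970*2*6*(1 + 2*6) = -6970*12*(1 + 12) = -6970*12*13 = -410*2652 = -1087320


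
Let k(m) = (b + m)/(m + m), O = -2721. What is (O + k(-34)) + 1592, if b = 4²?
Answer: -38377/34 ≈ -1128.7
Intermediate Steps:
b = 16
k(m) = (16 + m)/(2*m) (k(m) = (16 + m)/(m + m) = (16 + m)/((2*m)) = (16 + m)*(1/(2*m)) = (16 + m)/(2*m))
(O + k(-34)) + 1592 = (-2721 + (½)*(16 - 34)/(-34)) + 1592 = (-2721 + (½)*(-1/34)*(-18)) + 1592 = (-2721 + 9/34) + 1592 = -92505/34 + 1592 = -38377/34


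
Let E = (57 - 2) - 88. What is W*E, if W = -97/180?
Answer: 1067/60 ≈ 17.783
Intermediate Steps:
W = -97/180 (W = -97*1/180 = -97/180 ≈ -0.53889)
E = -33 (E = 55 - 88 = -33)
W*E = -97/180*(-33) = 1067/60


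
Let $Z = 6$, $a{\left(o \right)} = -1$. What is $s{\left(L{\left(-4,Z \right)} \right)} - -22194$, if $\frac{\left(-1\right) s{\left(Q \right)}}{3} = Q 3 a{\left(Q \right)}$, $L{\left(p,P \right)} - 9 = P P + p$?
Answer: $22563$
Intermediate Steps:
$L{\left(p,P \right)} = 9 + p + P^{2}$ ($L{\left(p,P \right)} = 9 + \left(P P + p\right) = 9 + \left(P^{2} + p\right) = 9 + \left(p + P^{2}\right) = 9 + p + P^{2}$)
$s{\left(Q \right)} = 9 Q$ ($s{\left(Q \right)} = - 3 Q 3 \left(-1\right) = - 3 \cdot 3 Q \left(-1\right) = - 3 \left(- 3 Q\right) = 9 Q$)
$s{\left(L{\left(-4,Z \right)} \right)} - -22194 = 9 \left(9 - 4 + 6^{2}\right) - -22194 = 9 \left(9 - 4 + 36\right) + 22194 = 9 \cdot 41 + 22194 = 369 + 22194 = 22563$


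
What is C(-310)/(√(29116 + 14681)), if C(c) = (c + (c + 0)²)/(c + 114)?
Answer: -15965*√43797/1430702 ≈ -2.3353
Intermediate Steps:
C(c) = (c + c²)/(114 + c)
C(-310)/(√(29116 + 14681)) = (-310*(1 - 310)/(114 - 310))/(√(29116 + 14681)) = (-310*(-309)/(-196))/(√43797) = (-310*(-1/196)*(-309))*(√43797/43797) = -15965*√43797/1430702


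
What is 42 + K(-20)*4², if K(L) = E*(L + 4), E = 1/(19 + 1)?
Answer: 146/5 ≈ 29.200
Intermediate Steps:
E = 1/20 ≈ 0.050000
K(L) = ⅕ + L/20 (K(L) = (L + 4)/20 = (4 + L)/20 = ⅕ + L/20)
42 + K(-20)*4² = 42 + (⅕ + (1/20)*(-20))*4² = 42 + (⅕ - 1)*16 = 42 - ⅘*16 = 42 - 64/5 = 146/5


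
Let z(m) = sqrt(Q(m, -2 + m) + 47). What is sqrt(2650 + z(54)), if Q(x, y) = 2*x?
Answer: sqrt(2650 + sqrt(155)) ≈ 51.599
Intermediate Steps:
z(m) = sqrt(47 + 2*m) (z(m) = sqrt(2*m + 47) = sqrt(47 + 2*m))
sqrt(2650 + z(54)) = sqrt(2650 + sqrt(47 + 2*54)) = sqrt(2650 + sqrt(47 + 108)) = sqrt(2650 + sqrt(155))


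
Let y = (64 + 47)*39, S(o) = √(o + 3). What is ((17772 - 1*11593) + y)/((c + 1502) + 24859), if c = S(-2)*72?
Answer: 10508/26433 ≈ 0.39753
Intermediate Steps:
S(o) = √(3 + o)
c = 72 (c = √(3 - 2)*72 = √1*72 = 1*72 = 72)
y = 4329 (y = 111*39 = 4329)
((17772 - 1*11593) + y)/((c + 1502) + 24859) = ((17772 - 1*11593) + 4329)/((72 + 1502) + 24859) = ((17772 - 11593) + 4329)/(1574 + 24859) = (6179 + 4329)/26433 = 10508*(1/26433) = 10508/26433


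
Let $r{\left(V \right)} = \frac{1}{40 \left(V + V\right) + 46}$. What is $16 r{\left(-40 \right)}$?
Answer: $- \frac{8}{1577} \approx -0.0050729$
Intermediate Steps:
$r{\left(V \right)} = \frac{1}{46 + 80 V}$ ($r{\left(V \right)} = \frac{1}{40 \cdot 2 V + 46} = \frac{1}{80 V + 46} = \frac{1}{46 + 80 V}$)
$16 r{\left(-40 \right)} = 16 \frac{1}{2 \left(23 + 40 \left(-40\right)\right)} = 16 \frac{1}{2 \left(23 - 1600\right)} = 16 \frac{1}{2 \left(-1577\right)} = 16 \cdot \frac{1}{2} \left(- \frac{1}{1577}\right) = 16 \left(- \frac{1}{3154}\right) = - \frac{8}{1577}$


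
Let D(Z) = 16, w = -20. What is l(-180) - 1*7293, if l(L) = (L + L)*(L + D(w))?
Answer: 51747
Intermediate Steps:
l(L) = 2*L*(16 + L) (l(L) = (L + L)*(L + 16) = (2*L)*(16 + L) = 2*L*(16 + L))
l(-180) - 1*7293 = 2*(-180)*(16 - 180) - 1*7293 = 2*(-180)*(-164) - 7293 = 59040 - 7293 = 51747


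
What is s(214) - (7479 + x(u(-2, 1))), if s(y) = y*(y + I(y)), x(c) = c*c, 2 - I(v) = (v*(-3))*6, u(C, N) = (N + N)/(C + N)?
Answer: 863069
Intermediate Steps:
u(C, N) = 2*N/(C + N) (u(C, N) = (2*N)/(C + N) = 2*N/(C + N))
I(v) = 2 + 18*v (I(v) = 2 - v*(-3)*6 = 2 - (-3*v)*6 = 2 - (-18)*v = 2 + 18*v)
x(c) = c²
s(y) = y*(2 + 19*y) (s(y) = y*(y + (2 + 18*y)) = y*(2 + 19*y))
s(214) - (7479 + x(u(-2, 1))) = 214*(2 + 19*214) - (7479 + (2*1/(-2 + 1))²) = 214*(2 + 4066) - (7479 + (2*1/(-1))²) = 214*4068 - (7479 + (2*1*(-1))²) = 870552 - (7479 + (-2)²) = 870552 - (7479 + 4) = 870552 - 1*7483 = 870552 - 7483 = 863069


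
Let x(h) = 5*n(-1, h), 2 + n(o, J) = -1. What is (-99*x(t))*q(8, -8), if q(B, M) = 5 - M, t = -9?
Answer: 19305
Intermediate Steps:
n(o, J) = -3 (n(o, J) = -2 - 1 = -3)
x(h) = -15 (x(h) = 5*(-3) = -15)
(-99*x(t))*q(8, -8) = (-99*(-15))*(5 - 1*(-8)) = 1485*(5 + 8) = 1485*13 = 19305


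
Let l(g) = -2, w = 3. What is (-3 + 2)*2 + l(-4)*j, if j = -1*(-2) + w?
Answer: -12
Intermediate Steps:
j = 5 (j = -1*(-2) + 3 = 2 + 3 = 5)
(-3 + 2)*2 + l(-4)*j = (-3 + 2)*2 - 2*5 = -1*2 - 10 = -2 - 10 = -12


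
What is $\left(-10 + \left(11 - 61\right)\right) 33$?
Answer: $-1980$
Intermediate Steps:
$\left(-10 + \left(11 - 61\right)\right) 33 = \left(-10 - 50\right) 33 = \left(-60\right) 33 = -1980$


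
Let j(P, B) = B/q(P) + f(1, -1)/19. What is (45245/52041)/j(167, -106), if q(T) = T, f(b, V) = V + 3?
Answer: -1511183/920304 ≈ -1.6420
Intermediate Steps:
f(b, V) = 3 + V
j(P, B) = 2/19 + B/P (j(P, B) = B/P + (3 - 1)/19 = B/P + 2*(1/19) = B/P + 2/19 = 2/19 + B/P)
(45245/52041)/j(167, -106) = (45245/52041)/(2/19 - 106/167) = (45245*(1/52041))/(2/19 - 106*1/167) = 45245/(52041*(2/19 - 106/167)) = 45245/(52041*(-1680/3173)) = (45245/52041)*(-3173/1680) = -1511183/920304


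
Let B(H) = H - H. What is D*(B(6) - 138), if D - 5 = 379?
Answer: -52992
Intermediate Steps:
B(H) = 0
D = 384 (D = 5 + 379 = 384)
D*(B(6) - 138) = 384*(0 - 138) = 384*(-138) = -52992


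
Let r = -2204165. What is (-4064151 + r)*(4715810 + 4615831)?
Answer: -58493674586556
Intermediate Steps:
(-4064151 + r)*(4715810 + 4615831) = (-4064151 - 2204165)*(4715810 + 4615831) = -6268316*9331641 = -58493674586556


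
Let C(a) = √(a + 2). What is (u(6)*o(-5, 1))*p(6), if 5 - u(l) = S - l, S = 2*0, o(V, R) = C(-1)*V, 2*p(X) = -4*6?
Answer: 660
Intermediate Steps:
p(X) = -12 (p(X) = (-4*6)/2 = (½)*(-24) = -12)
C(a) = √(2 + a)
o(V, R) = V (o(V, R) = √(2 - 1)*V = √1*V = 1*V = V)
S = 0
u(l) = 5 + l (u(l) = 5 - (0 - l) = 5 - (-1)*l = 5 + l)
(u(6)*o(-5, 1))*p(6) = ((5 + 6)*(-5))*(-12) = (11*(-5))*(-12) = -55*(-12) = 660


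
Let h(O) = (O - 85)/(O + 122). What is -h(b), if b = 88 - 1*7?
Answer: 4/203 ≈ 0.019704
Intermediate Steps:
b = 81 (b = 88 - 7 = 81)
h(O) = (-85 + O)/(122 + O)
-h(b) = -(-85 + 81)/(122 + 81) = -(-4)/203 = -1*(-4/203) = 4/203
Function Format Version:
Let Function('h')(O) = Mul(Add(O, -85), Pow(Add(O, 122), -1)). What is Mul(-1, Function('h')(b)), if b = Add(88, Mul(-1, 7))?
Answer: Rational(4, 203) ≈ 0.019704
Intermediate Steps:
b = 81 (b = Add(88, -7) = 81)
Function('h')(O) = Mul(Pow(Add(122, O), -1), Add(-85, O)) (Function('h')(O) = Mul(Add(-85, O), Pow(Add(122, O), -1)) = Mul(Pow(Add(122, O), -1), Add(-85, O)))
Mul(-1, Function('h')(b)) = Mul(-1, Mul(Pow(Add(122, 81), -1), Add(-85, 81))) = Mul(-1, Mul(Pow(203, -1), -4)) = Mul(-1, Mul(Rational(1, 203), -4)) = Mul(-1, Rational(-4, 203)) = Rational(4, 203)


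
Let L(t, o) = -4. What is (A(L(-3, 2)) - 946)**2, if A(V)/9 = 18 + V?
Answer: 672400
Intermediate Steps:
A(V) = 162 + 9*V (A(V) = 9*(18 + V) = 162 + 9*V)
(A(L(-3, 2)) - 946)**2 = ((162 + 9*(-4)) - 946)**2 = ((162 - 36) - 946)**2 = (126 - 946)**2 = (-820)**2 = 672400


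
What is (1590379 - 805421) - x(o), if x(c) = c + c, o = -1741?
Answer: 788440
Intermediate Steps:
x(c) = 2*c
(1590379 - 805421) - x(o) = (1590379 - 805421) - 2*(-1741) = 784958 - 1*(-3482) = 784958 + 3482 = 788440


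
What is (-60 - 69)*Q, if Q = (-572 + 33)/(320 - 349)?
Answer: -69531/29 ≈ -2397.6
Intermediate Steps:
Q = 539/29 (Q = -539/(-29) = -539*(-1/29) = 539/29 ≈ 18.586)
(-60 - 69)*Q = (-60 - 69)*(539/29) = -129*539/29 = -69531/29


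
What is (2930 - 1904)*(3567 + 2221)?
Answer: 5938488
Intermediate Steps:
(2930 - 1904)*(3567 + 2221) = 1026*5788 = 5938488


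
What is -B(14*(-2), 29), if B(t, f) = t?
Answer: 28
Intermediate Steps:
-B(14*(-2), 29) = -14*(-2) = -1*(-28) = 28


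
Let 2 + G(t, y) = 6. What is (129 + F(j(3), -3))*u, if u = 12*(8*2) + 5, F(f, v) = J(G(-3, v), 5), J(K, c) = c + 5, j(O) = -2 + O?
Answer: 27383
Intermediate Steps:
G(t, y) = 4 (G(t, y) = -2 + 6 = 4)
J(K, c) = 5 + c
F(f, v) = 10 (F(f, v) = 5 + 5 = 10)
u = 197 (u = 12*16 + 5 = 192 + 5 = 197)
(129 + F(j(3), -3))*u = (129 + 10)*197 = 139*197 = 27383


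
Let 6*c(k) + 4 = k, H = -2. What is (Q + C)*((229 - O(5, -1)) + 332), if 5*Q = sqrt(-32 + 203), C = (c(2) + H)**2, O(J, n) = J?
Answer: 27244/9 + 1668*sqrt(19)/5 ≈ 4481.2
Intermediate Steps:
c(k) = -2/3 + k/6
C = 49/9 (C = ((-2/3 + (1/6)*2) - 2)**2 = ((-2/3 + 1/3) - 2)**2 = (-1/3 - 2)**2 = (-7/3)**2 = 49/9 ≈ 5.4444)
Q = 3*sqrt(19)/5 (Q = sqrt(-32 + 203)/5 = sqrt(171)/5 = (3*sqrt(19))/5 = 3*sqrt(19)/5 ≈ 2.6153)
(Q + C)*((229 - O(5, -1)) + 332) = (3*sqrt(19)/5 + 49/9)*((229 - 1*5) + 332) = (49/9 + 3*sqrt(19)/5)*((229 - 5) + 332) = (49/9 + 3*sqrt(19)/5)*(224 + 332) = (49/9 + 3*sqrt(19)/5)*556 = 27244/9 + 1668*sqrt(19)/5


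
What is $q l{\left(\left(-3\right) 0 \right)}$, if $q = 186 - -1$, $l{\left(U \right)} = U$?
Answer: $0$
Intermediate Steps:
$q = 187$ ($q = 186 + 1 = 187$)
$q l{\left(\left(-3\right) 0 \right)} = 187 \left(\left(-3\right) 0\right) = 187 \cdot 0 = 0$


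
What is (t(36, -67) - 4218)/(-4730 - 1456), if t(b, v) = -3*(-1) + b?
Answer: 1393/2062 ≈ 0.67556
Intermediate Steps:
t(b, v) = 3 + b
(t(36, -67) - 4218)/(-4730 - 1456) = ((3 + 36) - 4218)/(-4730 - 1456) = (39 - 4218)/(-6186) = -4179*(-1/6186) = 1393/2062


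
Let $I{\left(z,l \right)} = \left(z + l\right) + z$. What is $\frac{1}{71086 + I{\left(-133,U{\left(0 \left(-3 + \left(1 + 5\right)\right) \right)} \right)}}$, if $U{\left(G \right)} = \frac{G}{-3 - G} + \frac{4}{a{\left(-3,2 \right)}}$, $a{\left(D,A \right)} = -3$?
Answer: $\frac{3}{212456} \approx 1.4121 \cdot 10^{-5}$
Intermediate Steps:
$U{\left(G \right)} = - \frac{4}{3} + \frac{G}{-3 - G}$ ($U{\left(G \right)} = \frac{G}{-3 - G} + \frac{4}{-3} = \frac{G}{-3 - G} + 4 \left(- \frac{1}{3}\right) = \frac{G}{-3 - G} - \frac{4}{3} = - \frac{4}{3} + \frac{G}{-3 - G}$)
$I{\left(z,l \right)} = l + 2 z$ ($I{\left(z,l \right)} = \left(l + z\right) + z = l + 2 z$)
$\frac{1}{71086 + I{\left(-133,U{\left(0 \left(-3 + \left(1 + 5\right)\right) \right)} \right)}} = \frac{1}{71086 + \left(\frac{-12 - 7 \cdot 0 \left(-3 + \left(1 + 5\right)\right)}{3 \left(3 + 0 \left(-3 + \left(1 + 5\right)\right)\right)} + 2 \left(-133\right)\right)} = \frac{1}{71086 - \left(266 - \frac{-12 - 7 \cdot 0 \left(-3 + 6\right)}{3 \left(3 + 0 \left(-3 + 6\right)\right)}\right)} = \frac{1}{71086 - \left(266 - \frac{-12 - 7 \cdot 0 \cdot 3}{3 \left(3 + 0 \cdot 3\right)}\right)} = \frac{1}{71086 - \left(266 - \frac{-12 - 0}{3 \left(3 + 0\right)}\right)} = \frac{1}{71086 - \left(266 - \frac{-12 + 0}{3 \cdot 3}\right)} = \frac{1}{71086 - \left(266 - - \frac{4}{3}\right)} = \frac{1}{71086 - \frac{802}{3}} = \frac{1}{\frac{212456}{3}} = \frac{3}{212456}$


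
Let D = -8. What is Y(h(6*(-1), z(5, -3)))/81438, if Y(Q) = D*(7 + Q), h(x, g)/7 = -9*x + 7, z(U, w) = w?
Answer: -248/5817 ≈ -0.042634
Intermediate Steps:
h(x, g) = 49 - 63*x (h(x, g) = 7*(-9*x + 7) = 7*(7 - 9*x) = 49 - 63*x)
Y(Q) = -56 - 8*Q (Y(Q) = -8*(7 + Q) = -56 - 8*Q)
Y(h(6*(-1), z(5, -3)))/81438 = (-56 - 8*(49 - 378*(-1)))/81438 = (-56 - 8*(49 - 63*(-6)))*(1/81438) = (-56 - 8*(49 + 378))*(1/81438) = (-56 - 8*427)*(1/81438) = (-56 - 3416)*(1/81438) = -3472*1/81438 = -248/5817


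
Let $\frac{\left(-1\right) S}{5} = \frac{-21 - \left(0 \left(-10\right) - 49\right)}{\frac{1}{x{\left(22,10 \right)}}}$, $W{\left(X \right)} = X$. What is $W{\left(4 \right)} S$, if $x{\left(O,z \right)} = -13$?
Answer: $7280$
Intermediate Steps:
$S = 1820$ ($S = - 5 \frac{-21 - \left(0 \left(-10\right) - 49\right)}{\frac{1}{-13}} = - 5 \frac{-21 - \left(0 - 49\right)}{- \frac{1}{13}} = - 5 \left(-21 - -49\right) \left(-13\right) = - 5 \left(-21 + 49\right) \left(-13\right) = - 5 \cdot 28 \left(-13\right) = \left(-5\right) \left(-364\right) = 1820$)
$W{\left(4 \right)} S = 4 \cdot 1820 = 7280$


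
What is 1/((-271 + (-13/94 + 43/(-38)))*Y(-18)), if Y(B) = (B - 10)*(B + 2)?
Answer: -893/108925376 ≈ -8.1983e-6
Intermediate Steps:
Y(B) = (-10 + B)*(2 + B)
1/((-271 + (-13/94 + 43/(-38)))*Y(-18)) = 1/((-271 + (-13/94 + 43/(-38)))*(-20 + (-18)² - 8*(-18))) = 1/((-271 + (-13*1/94 + 43*(-1/38)))*(-20 + 324 + 144)) = 1/((-271 + (-13/94 - 43/38))*448) = 1/((-271 - 1134/893)*448) = 1/(-243137/893*448) = 1/(-108925376/893) = -893/108925376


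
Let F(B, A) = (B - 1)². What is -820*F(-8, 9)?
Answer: -66420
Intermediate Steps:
F(B, A) = (-1 + B)²
-820*F(-8, 9) = -820*(-1 - 8)² = -820*(-9)² = -820*81 = -66420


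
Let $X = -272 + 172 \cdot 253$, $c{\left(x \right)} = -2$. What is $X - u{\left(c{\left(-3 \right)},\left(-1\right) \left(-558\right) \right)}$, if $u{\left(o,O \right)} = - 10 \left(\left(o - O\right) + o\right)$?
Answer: $37624$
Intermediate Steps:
$X = 43244$ ($X = -272 + 43516 = 43244$)
$u{\left(o,O \right)} = - 20 o + 10 O$ ($u{\left(o,O \right)} = - 10 \left(- O + 2 o\right) = - 20 o + 10 O$)
$X - u{\left(c{\left(-3 \right)},\left(-1\right) \left(-558\right) \right)} = 43244 - \left(\left(-20\right) \left(-2\right) + 10 \left(\left(-1\right) \left(-558\right)\right)\right) = 43244 - \left(40 + 10 \cdot 558\right) = 43244 - \left(40 + 5580\right) = 43244 - 5620 = 37624$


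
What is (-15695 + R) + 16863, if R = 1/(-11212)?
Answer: 13095615/11212 ≈ 1168.0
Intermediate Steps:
R = -1/11212 ≈ -8.9190e-5
(-15695 + R) + 16863 = (-15695 - 1/11212) + 16863 = -175972341/11212 + 16863 = 13095615/11212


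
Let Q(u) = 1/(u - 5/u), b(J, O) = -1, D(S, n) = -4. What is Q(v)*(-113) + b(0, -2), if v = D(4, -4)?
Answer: 441/11 ≈ 40.091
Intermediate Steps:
v = -4
Q(v)*(-113) + b(0, -2) = -4/(-5 + (-4)²)*(-113) - 1 = -4/(-5 + 16)*(-113) - 1 = -4/11*(-113) - 1 = 452/11 - 1 = 441/11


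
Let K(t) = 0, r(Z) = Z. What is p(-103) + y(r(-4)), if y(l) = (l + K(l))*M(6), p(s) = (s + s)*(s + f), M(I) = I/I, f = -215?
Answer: 65504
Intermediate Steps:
M(I) = 1
p(s) = 2*s*(-215 + s) (p(s) = (s + s)*(s - 215) = (2*s)*(-215 + s) = 2*s*(-215 + s))
y(l) = l (y(l) = (l + 0)*1 = l*1 = l)
p(-103) + y(r(-4)) = 2*(-103)*(-215 - 103) - 4 = 2*(-103)*(-318) - 4 = 65508 - 4 = 65504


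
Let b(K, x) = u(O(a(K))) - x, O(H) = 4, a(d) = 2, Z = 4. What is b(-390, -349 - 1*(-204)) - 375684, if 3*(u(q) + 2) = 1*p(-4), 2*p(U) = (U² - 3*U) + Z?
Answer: -1126607/3 ≈ -3.7554e+5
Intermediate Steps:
p(U) = 2 + U²/2 - 3*U/2 (p(U) = ((U² - 3*U) + 4)/2 = (4 + U² - 3*U)/2 = 2 + U²/2 - 3*U/2)
u(q) = 10/3 (u(q) = -2 + (1*(2 + (½)*(-4)² - 3/2*(-4)))/3 = -2 + (1*(2 + (½)*16 + 6))/3 = -2 + (1*(2 + 8 + 6))/3 = -2 + (1*16)/3 = -2 + (⅓)*16 = -2 + 16/3 = 10/3)
b(K, x) = 10/3 - x
b(-390, -349 - 1*(-204)) - 375684 = (10/3 - (-349 - 1*(-204))) - 375684 = (10/3 - (-349 + 204)) - 375684 = (10/3 - 1*(-145)) - 375684 = (10/3 + 145) - 375684 = 445/3 - 375684 = -1126607/3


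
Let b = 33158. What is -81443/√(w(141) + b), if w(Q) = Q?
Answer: -81443*√33299/33299 ≈ -446.31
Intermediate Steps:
-81443/√(w(141) + b) = -81443/√(141 + 33158) = -81443*√33299/33299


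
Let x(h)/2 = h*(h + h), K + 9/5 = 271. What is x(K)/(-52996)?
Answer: -1811716/331225 ≈ -5.4697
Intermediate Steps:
K = 1346/5 (K = -9/5 + 271 = 1346/5 ≈ 269.20)
x(h) = 4*h² (x(h) = 2*(h*(h + h)) = 2*(h*(2*h)) = 2*(2*h²) = 4*h²)
x(K)/(-52996) = (4*(1346/5)²)/(-52996) = (4*(1811716/25))*(-1/52996) = (7246864/25)*(-1/52996) = -1811716/331225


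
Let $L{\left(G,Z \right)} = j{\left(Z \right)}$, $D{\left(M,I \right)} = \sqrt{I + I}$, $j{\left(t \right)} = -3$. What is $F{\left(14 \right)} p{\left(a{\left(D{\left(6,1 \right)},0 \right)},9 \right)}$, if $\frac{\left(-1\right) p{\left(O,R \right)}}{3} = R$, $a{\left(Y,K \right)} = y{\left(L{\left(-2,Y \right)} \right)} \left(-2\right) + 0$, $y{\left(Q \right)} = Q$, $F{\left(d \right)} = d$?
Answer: $-378$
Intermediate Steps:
$D{\left(M,I \right)} = \sqrt{2} \sqrt{I}$ ($D{\left(M,I \right)} = \sqrt{2 I} = \sqrt{2} \sqrt{I}$)
$L{\left(G,Z \right)} = -3$
$a{\left(Y,K \right)} = 6$ ($a{\left(Y,K \right)} = \left(-3\right) \left(-2\right) + 0 = 6 + 0 = 6$)
$p{\left(O,R \right)} = - 3 R$
$F{\left(14 \right)} p{\left(a{\left(D{\left(6,1 \right)},0 \right)},9 \right)} = 14 \left(\left(-3\right) 9\right) = 14 \left(-27\right) = -378$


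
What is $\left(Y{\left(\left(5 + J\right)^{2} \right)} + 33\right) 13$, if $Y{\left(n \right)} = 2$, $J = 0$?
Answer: $455$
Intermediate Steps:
$\left(Y{\left(\left(5 + J\right)^{2} \right)} + 33\right) 13 = \left(2 + 33\right) 13 = 35 \cdot 13 = 455$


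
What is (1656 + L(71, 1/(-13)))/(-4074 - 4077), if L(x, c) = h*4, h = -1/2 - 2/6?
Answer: -4958/24453 ≈ -0.20276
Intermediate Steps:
h = -⅚ (h = -1*½ - 2*⅙ = -½ - ⅓ = -⅚ ≈ -0.83333)
L(x, c) = -10/3 (L(x, c) = -⅚*4 = -10/3)
(1656 + L(71, 1/(-13)))/(-4074 - 4077) = (1656 - 10/3)/(-4074 - 4077) = (4958/3)/(-8151) = (4958/3)*(-1/8151) = -4958/24453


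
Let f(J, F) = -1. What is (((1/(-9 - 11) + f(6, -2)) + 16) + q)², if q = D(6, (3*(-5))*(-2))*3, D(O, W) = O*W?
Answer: 123187801/400 ≈ 3.0797e+5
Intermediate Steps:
q = 540 (q = (6*((3*(-5))*(-2)))*3 = (6*(-15*(-2)))*3 = (6*30)*3 = 180*3 = 540)
(((1/(-9 - 11) + f(6, -2)) + 16) + q)² = (((1/(-9 - 11) - 1) + 16) + 540)² = (((1/(-20) - 1) + 16) + 540)² = (((-1/20 - 1) + 16) + 540)² = ((-21/20 + 16) + 540)² = (299/20 + 540)² = (11099/20)² = 123187801/400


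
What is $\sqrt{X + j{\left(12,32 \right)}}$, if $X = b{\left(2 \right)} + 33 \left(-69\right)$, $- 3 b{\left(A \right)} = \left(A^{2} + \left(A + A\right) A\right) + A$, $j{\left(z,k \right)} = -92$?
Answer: $\frac{i \sqrt{21363}}{3} \approx 48.72 i$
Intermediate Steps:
$b{\left(A \right)} = - A^{2} - \frac{A}{3}$ ($b{\left(A \right)} = - \frac{\left(A^{2} + \left(A + A\right) A\right) + A}{3} = - \frac{\left(A^{2} + 2 A A\right) + A}{3} = - \frac{\left(A^{2} + 2 A^{2}\right) + A}{3} = - \frac{3 A^{2} + A}{3} = - \frac{A + 3 A^{2}}{3} = - A^{2} - \frac{A}{3}$)
$X = - \frac{6845}{3}$ ($X = \left(-1\right) 2 \left(\frac{1}{3} + 2\right) + 33 \left(-69\right) = \left(-1\right) 2 \cdot \frac{7}{3} - 2277 = - \frac{14}{3} - 2277 = - \frac{6845}{3} \approx -2281.7$)
$\sqrt{X + j{\left(12,32 \right)}} = \sqrt{- \frac{6845}{3} - 92} = \sqrt{- \frac{7121}{3}} = \frac{i \sqrt{21363}}{3}$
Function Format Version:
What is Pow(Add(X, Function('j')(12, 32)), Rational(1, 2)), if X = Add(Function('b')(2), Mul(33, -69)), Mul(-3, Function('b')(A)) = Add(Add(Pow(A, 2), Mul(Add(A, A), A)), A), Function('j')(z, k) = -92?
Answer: Mul(Rational(1, 3), I, Pow(21363, Rational(1, 2))) ≈ Mul(48.720, I)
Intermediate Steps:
Function('b')(A) = Add(Mul(-1, Pow(A, 2)), Mul(Rational(-1, 3), A)) (Function('b')(A) = Mul(Rational(-1, 3), Add(Add(Pow(A, 2), Mul(Add(A, A), A)), A)) = Mul(Rational(-1, 3), Add(Add(Pow(A, 2), Mul(Mul(2, A), A)), A)) = Mul(Rational(-1, 3), Add(Add(Pow(A, 2), Mul(2, Pow(A, 2))), A)) = Mul(Rational(-1, 3), Add(Mul(3, Pow(A, 2)), A)) = Mul(Rational(-1, 3), Add(A, Mul(3, Pow(A, 2)))) = Add(Mul(-1, Pow(A, 2)), Mul(Rational(-1, 3), A)))
X = Rational(-6845, 3) (X = Add(Mul(-1, 2, Add(Rational(1, 3), 2)), Mul(33, -69)) = Add(Mul(-1, 2, Rational(7, 3)), -2277) = Add(Rational(-14, 3), -2277) = Rational(-6845, 3) ≈ -2281.7)
Pow(Add(X, Function('j')(12, 32)), Rational(1, 2)) = Pow(Add(Rational(-6845, 3), -92), Rational(1, 2)) = Pow(Rational(-7121, 3), Rational(1, 2)) = Mul(Rational(1, 3), I, Pow(21363, Rational(1, 2)))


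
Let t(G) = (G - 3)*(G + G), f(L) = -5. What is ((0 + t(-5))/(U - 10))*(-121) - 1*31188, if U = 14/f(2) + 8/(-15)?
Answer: -30462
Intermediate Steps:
t(G) = 2*G*(-3 + G) (t(G) = (-3 + G)*(2*G) = 2*G*(-3 + G))
U = -10/3 (U = 14/(-5) + 8/(-15) = 14*(-⅕) + 8*(-1/15) = -14/5 - 8/15 = -10/3 ≈ -3.3333)
((0 + t(-5))/(U - 10))*(-121) - 1*31188 = ((0 + 2*(-5)*(-3 - 5))/(-10/3 - 10))*(-121) - 1*31188 = ((0 + 2*(-5)*(-8))/(-40/3))*(-121) - 31188 = ((0 + 80)*(-3/40))*(-121) - 31188 = (80*(-3/40))*(-121) - 31188 = -6*(-121) - 31188 = 726 - 31188 = -30462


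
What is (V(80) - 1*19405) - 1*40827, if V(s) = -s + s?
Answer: -60232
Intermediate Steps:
V(s) = 0
(V(80) - 1*19405) - 1*40827 = (0 - 1*19405) - 1*40827 = (0 - 19405) - 40827 = -19405 - 40827 = -60232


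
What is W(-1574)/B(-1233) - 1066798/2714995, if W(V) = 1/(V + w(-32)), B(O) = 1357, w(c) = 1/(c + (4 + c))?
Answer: -136717193578426/347944085672815 ≈ -0.39293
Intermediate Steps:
w(c) = 1/(4 + 2*c)
W(V) = 1/(-1/60 + V) (W(V) = 1/(V + 1/(2*(2 - 32))) = 1/(V + (½)/(-30)) = 1/(V + (½)*(-1/30)) = 1/(V - 1/60) = 1/(-1/60 + V))
W(-1574)/B(-1233) - 1066798/2714995 = (60/(-1 + 60*(-1574)))/1357 - 1066798/2714995 = (60/(-1 - 94440))*(1/1357) - 1066798*1/2714995 = (60/(-94441))*(1/1357) - 1066798/2714995 = (60*(-1/94441))*(1/1357) - 1066798/2714995 = -60/94441*1/1357 - 1066798/2714995 = -60/128156437 - 1066798/2714995 = -136717193578426/347944085672815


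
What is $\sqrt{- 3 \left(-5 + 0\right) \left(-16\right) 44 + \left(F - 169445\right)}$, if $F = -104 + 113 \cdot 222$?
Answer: $i \sqrt{155023} \approx 393.73 i$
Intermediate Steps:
$F = 24982$ ($F = -104 + 25086 = 24982$)
$\sqrt{- 3 \left(-5 + 0\right) \left(-16\right) 44 + \left(F - 169445\right)} = \sqrt{- 3 \left(-5 + 0\right) \left(-16\right) 44 + \left(24982 - 169445\right)} = \sqrt{\left(-3\right) \left(-5\right) \left(-16\right) 44 - 144463} = \sqrt{15 \left(-16\right) 44 - 144463} = \sqrt{\left(-240\right) 44 - 144463} = \sqrt{-10560 - 144463} = \sqrt{-155023} = i \sqrt{155023}$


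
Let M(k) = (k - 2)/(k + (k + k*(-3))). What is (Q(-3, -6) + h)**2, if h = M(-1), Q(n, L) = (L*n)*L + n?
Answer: 12996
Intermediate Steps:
M(k) = -(-2 + k)/k (M(k) = (-2 + k)/(k + (k - 3*k)) = (-2 + k)/(k - 2*k) = (-2 + k)/((-k)) = (-2 + k)*(-1/k) = -(-2 + k)/k)
Q(n, L) = n + n*L**2 (Q(n, L) = n*L**2 + n = n + n*L**2)
h = -3 (h = (2 - 1*(-1))/(-1) = -(2 + 1) = -1*3 = -3)
(Q(-3, -6) + h)**2 = (-3*(1 + (-6)**2) - 3)**2 = (-3*(1 + 36) - 3)**2 = (-3*37 - 3)**2 = (-111 - 3)**2 = (-114)**2 = 12996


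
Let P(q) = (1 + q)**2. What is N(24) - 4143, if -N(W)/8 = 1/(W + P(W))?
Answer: -2688815/649 ≈ -4143.0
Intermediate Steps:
N(W) = -8/(W + (1 + W)**2)
N(24) - 4143 = -8/(24 + (1 + 24)**2) - 4143 = -8/(24 + 25**2) - 4143 = -8/(24 + 625) - 4143 = -8/649 - 4143 = -2688815/649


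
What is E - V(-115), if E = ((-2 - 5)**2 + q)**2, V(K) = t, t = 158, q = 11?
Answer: 3442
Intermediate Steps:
V(K) = 158
E = 3600 (E = ((-2 - 5)**2 + 11)**2 = ((-7)**2 + 11)**2 = (49 + 11)**2 = 60**2 = 3600)
E - V(-115) = 3600 - 1*158 = 3600 - 158 = 3442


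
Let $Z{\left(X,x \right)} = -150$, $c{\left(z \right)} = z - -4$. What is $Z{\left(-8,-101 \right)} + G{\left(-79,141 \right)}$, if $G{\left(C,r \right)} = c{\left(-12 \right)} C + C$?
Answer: $403$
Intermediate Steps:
$c{\left(z \right)} = 4 + z$ ($c{\left(z \right)} = z + 4 = 4 + z$)
$G{\left(C,r \right)} = - 7 C$ ($G{\left(C,r \right)} = \left(4 - 12\right) C + C = - 8 C + C = - 7 C$)
$Z{\left(-8,-101 \right)} + G{\left(-79,141 \right)} = -150 - -553 = -150 + 553 = 403$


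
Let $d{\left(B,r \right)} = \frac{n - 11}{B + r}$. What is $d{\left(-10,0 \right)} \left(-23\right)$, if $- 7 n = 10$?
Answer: $- \frac{2001}{70} \approx -28.586$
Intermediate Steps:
$n = - \frac{10}{7}$ ($n = \left(- \frac{1}{7}\right) 10 = - \frac{10}{7} \approx -1.4286$)
$d{\left(B,r \right)} = - \frac{87}{7 \left(B + r\right)}$ ($d{\left(B,r \right)} = \frac{- \frac{10}{7} - 11}{B + r} = - \frac{87}{7 \left(B + r\right)}$)
$d{\left(-10,0 \right)} \left(-23\right) = - \frac{87}{7 \left(-10\right) + 7 \cdot 0} \left(-23\right) = - \frac{87}{-70 + 0} \left(-23\right) = - \frac{87}{-70} \left(-23\right) = \left(-87\right) \left(- \frac{1}{70}\right) \left(-23\right) = \frac{87}{70} \left(-23\right) = - \frac{2001}{70}$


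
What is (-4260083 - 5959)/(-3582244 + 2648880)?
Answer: 2133021/466682 ≈ 4.5706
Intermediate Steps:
(-4260083 - 5959)/(-3582244 + 2648880) = -4266042/(-933364) = -4266042*(-1/933364) = 2133021/466682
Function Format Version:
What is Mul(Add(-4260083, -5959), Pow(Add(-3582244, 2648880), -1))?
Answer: Rational(2133021, 466682) ≈ 4.5706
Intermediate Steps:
Mul(Add(-4260083, -5959), Pow(Add(-3582244, 2648880), -1)) = Mul(-4266042, Pow(-933364, -1)) = Mul(-4266042, Rational(-1, 933364)) = Rational(2133021, 466682)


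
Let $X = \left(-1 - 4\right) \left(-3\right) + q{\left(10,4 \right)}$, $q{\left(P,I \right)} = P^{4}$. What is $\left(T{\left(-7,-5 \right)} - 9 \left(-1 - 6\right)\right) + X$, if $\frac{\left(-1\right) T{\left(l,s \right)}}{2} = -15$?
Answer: $10108$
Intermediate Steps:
$T{\left(l,s \right)} = 30$ ($T{\left(l,s \right)} = \left(-2\right) \left(-15\right) = 30$)
$X = 10015$ ($X = \left(-1 - 4\right) \left(-3\right) + 10^{4} = \left(-5\right) \left(-3\right) + 10000 = 15 + 10000 = 10015$)
$\left(T{\left(-7,-5 \right)} - 9 \left(-1 - 6\right)\right) + X = \left(30 - 9 \left(-1 - 6\right)\right) + 10015 = \left(30 - -63\right) + 10015 = \left(30 + 63\right) + 10015 = 93 + 10015 = 10108$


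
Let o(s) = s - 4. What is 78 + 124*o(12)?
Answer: 1070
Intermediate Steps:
o(s) = -4 + s
78 + 124*o(12) = 78 + 124*(-4 + 12) = 78 + 124*8 = 78 + 992 = 1070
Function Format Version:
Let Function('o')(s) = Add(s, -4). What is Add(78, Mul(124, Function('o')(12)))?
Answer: 1070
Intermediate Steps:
Function('o')(s) = Add(-4, s)
Add(78, Mul(124, Function('o')(12))) = Add(78, Mul(124, Add(-4, 12))) = Add(78, Mul(124, 8)) = Add(78, 992) = 1070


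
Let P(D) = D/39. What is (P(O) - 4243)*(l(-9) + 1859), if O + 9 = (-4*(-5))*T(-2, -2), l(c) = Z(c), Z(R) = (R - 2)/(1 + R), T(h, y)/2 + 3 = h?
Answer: -410984123/52 ≈ -7.9035e+6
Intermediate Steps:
T(h, y) = -6 + 2*h
Z(R) = (-2 + R)/(1 + R)
l(c) = (-2 + c)/(1 + c)
O = -209 (O = -9 + (-4*(-5))*(-6 + 2*(-2)) = -9 + 20*(-6 - 4) = -9 + 20*(-10) = -9 - 200 = -209)
P(D) = D/39 (P(D) = D*(1/39) = D/39)
(P(O) - 4243)*(l(-9) + 1859) = ((1/39)*(-209) - 4243)*((-2 - 9)/(1 - 9) + 1859) = (-209/39 - 4243)*(-11/(-8) + 1859) = -165686*(-1/8*(-11) + 1859)/39 = -165686*(11/8 + 1859)/39 = -165686/39*14883/8 = -410984123/52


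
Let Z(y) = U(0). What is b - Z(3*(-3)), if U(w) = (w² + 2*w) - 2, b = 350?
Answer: 352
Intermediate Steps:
U(w) = -2 + w² + 2*w
Z(y) = -2 (Z(y) = -2 + 0² + 2*0 = -2 + 0 + 0 = -2)
b - Z(3*(-3)) = 350 - (-2) = 350 - 1*(-2) = 350 + 2 = 352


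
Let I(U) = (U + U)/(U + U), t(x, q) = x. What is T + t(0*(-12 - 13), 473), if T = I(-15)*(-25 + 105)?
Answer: 80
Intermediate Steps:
I(U) = 1 (I(U) = (2*U)/((2*U)) = (2*U)*(1/(2*U)) = 1)
T = 80 (T = 1*(-25 + 105) = 1*80 = 80)
T + t(0*(-12 - 13), 473) = 80 + 0*(-12 - 13) = 80 + 0*(-25) = 80 + 0 = 80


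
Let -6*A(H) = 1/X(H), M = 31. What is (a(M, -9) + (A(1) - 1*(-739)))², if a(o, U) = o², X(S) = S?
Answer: 104019601/36 ≈ 2.8894e+6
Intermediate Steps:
A(H) = -1/(6*H)
(a(M, -9) + (A(1) - 1*(-739)))² = (31² + (-⅙/1 - 1*(-739)))² = (961 + (-⅙*1 + 739))² = (961 + (-⅙ + 739))² = (961 + 4433/6)² = (10199/6)² = 104019601/36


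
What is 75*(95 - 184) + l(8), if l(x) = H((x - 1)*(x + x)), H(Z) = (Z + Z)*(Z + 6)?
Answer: 19757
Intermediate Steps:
H(Z) = 2*Z*(6 + Z) (H(Z) = (2*Z)*(6 + Z) = 2*Z*(6 + Z))
l(x) = 4*x*(-1 + x)*(6 + 2*x*(-1 + x)) (l(x) = 2*((x - 1)*(x + x))*(6 + (x - 1)*(x + x)) = 2*((-1 + x)*(2*x))*(6 + (-1 + x)*(2*x)) = 2*(2*x*(-1 + x))*(6 + 2*x*(-1 + x)) = 4*x*(-1 + x)*(6 + 2*x*(-1 + x)))
75*(95 - 184) + l(8) = 75*(95 - 184) + 8*8*(-1 + 8)*(3 + 8*(-1 + 8)) = 75*(-89) + 8*8*7*(3 + 8*7) = -6675 + 8*8*7*(3 + 56) = -6675 + 8*8*7*59 = -6675 + 26432 = 19757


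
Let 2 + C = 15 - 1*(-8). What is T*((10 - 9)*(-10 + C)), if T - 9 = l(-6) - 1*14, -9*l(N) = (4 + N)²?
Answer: -539/9 ≈ -59.889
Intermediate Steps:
C = 21 (C = -2 + (15 - 1*(-8)) = -2 + (15 + 8) = -2 + 23 = 21)
l(N) = -(4 + N)²/9
T = -49/9 (T = 9 + (-(4 - 6)²/9 - 1*14) = 9 + (-⅑*(-2)² - 14) = 9 + (-⅑*4 - 14) = 9 + (-4/9 - 14) = 9 - 130/9 = -49/9 ≈ -5.4444)
T*((10 - 9)*(-10 + C)) = -49*(10 - 9)*(-10 + 21)/9 = -49*11/9 = -49/9*11 = -539/9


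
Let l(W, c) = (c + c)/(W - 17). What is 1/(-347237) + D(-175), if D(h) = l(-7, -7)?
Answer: 2430647/4166844 ≈ 0.58333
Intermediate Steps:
l(W, c) = 2*c/(-17 + W) (l(W, c) = (2*c)/(-17 + W) = 2*c/(-17 + W))
D(h) = 7/12 (D(h) = 2*(-7)/(-17 - 7) = 2*(-7)/(-24) = 2*(-7)*(-1/24) = 7/12)
1/(-347237) + D(-175) = 1/(-347237) + 7/12 = -1/347237 + 7/12 = 2430647/4166844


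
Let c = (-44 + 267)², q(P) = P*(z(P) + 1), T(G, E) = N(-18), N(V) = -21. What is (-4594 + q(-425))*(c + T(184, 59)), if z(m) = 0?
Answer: -249484452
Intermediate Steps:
T(G, E) = -21
q(P) = P (q(P) = P*(0 + 1) = P*1 = P)
c = 49729 (c = 223² = 49729)
(-4594 + q(-425))*(c + T(184, 59)) = (-4594 - 425)*(49729 - 21) = -5019*49708 = -249484452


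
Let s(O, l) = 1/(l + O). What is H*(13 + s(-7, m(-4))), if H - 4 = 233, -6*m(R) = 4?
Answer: 70152/23 ≈ 3050.1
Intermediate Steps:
m(R) = -2/3 (m(R) = -1/6*4 = -2/3)
s(O, l) = 1/(O + l)
H = 237 (H = 4 + 233 = 237)
H*(13 + s(-7, m(-4))) = 237*(13 + 1/(-7 - 2/3)) = 237*(13 + 1/(-23/3)) = 237*(13 - 3/23) = 237*(296/23) = 70152/23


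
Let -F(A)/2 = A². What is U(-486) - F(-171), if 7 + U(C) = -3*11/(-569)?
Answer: 33272308/569 ≈ 58475.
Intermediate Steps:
U(C) = -3950/569 (U(C) = -7 - 3*11/(-569) = -7 - 33*(-1/569) = -7 + 33/569 = -3950/569)
F(A) = -2*A²
U(-486) - F(-171) = -3950/569 - (-2)*(-171)² = -3950/569 - (-2)*29241 = -3950/569 - 1*(-58482) = -3950/569 + 58482 = 33272308/569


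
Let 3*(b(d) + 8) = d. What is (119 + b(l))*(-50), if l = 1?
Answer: -16700/3 ≈ -5566.7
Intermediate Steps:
b(d) = -8 + d/3
(119 + b(l))*(-50) = (119 + (-8 + (⅓)*1))*(-50) = (119 + (-8 + ⅓))*(-50) = (119 - 23/3)*(-50) = (334/3)*(-50) = -16700/3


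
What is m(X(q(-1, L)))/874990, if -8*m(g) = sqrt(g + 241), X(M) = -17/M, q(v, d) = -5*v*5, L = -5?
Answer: -sqrt(1502)/17499800 ≈ -2.2146e-6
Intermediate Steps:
q(v, d) = -25*v
m(g) = -sqrt(241 + g)/8 (m(g) = -sqrt(g + 241)/8 = -sqrt(241 + g)/8)
m(X(q(-1, L)))/874990 = -sqrt(241 - 17/((-25*(-1))))/8/874990 = -sqrt(241 - 17/25)/8*(1/874990) = -sqrt(1502)/20*(1/874990) = -sqrt(1502)/17499800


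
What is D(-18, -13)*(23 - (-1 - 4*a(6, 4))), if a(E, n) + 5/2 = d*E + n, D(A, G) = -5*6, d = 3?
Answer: -3060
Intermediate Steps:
D(A, G) = -30
a(E, n) = -5/2 + n + 3*E (a(E, n) = -5/2 + (3*E + n) = -5/2 + (n + 3*E) = -5/2 + n + 3*E)
D(-18, -13)*(23 - (-1 - 4*a(6, 4))) = -30*(23 - (-1 - 4*(-5/2 + 4 + 3*6))) = -30*(23 - (-1 - 4*(-5/2 + 4 + 18))) = -30*(23 - (-1 - 4*39/2)) = -30*(23 - (-1 - 78)) = -30*(23 - 1*(-79)) = -30*(23 + 79) = -30*102 = -3060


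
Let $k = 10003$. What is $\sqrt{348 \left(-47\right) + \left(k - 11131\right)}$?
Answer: $2 i \sqrt{4371} \approx 132.23 i$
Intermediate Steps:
$\sqrt{348 \left(-47\right) + \left(k - 11131\right)} = \sqrt{348 \left(-47\right) + \left(10003 - 11131\right)} = \sqrt{-16356 - 1128} = \sqrt{-17484} = 2 i \sqrt{4371}$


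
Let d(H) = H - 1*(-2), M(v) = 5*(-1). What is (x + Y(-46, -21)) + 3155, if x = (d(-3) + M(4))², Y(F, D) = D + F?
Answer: 3124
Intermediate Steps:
M(v) = -5
d(H) = 2 + H (d(H) = H + 2 = 2 + H)
x = 36 (x = ((2 - 3) - 5)² = (-1 - 5)² = (-6)² = 36)
(x + Y(-46, -21)) + 3155 = (36 + (-21 - 46)) + 3155 = (36 - 67) + 3155 = -31 + 3155 = 3124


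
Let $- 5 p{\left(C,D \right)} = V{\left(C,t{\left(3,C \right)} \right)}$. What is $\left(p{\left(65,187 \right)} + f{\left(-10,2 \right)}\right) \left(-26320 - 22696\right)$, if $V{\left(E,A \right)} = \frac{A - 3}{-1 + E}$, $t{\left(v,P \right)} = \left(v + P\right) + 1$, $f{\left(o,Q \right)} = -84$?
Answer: $\frac{82549071}{20} \approx 4.1275 \cdot 10^{6}$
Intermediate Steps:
$t{\left(v,P \right)} = 1 + P + v$ ($t{\left(v,P \right)} = \left(P + v\right) + 1 = 1 + P + v$)
$V{\left(E,A \right)} = \frac{-3 + A}{-1 + E}$
$p{\left(C,D \right)} = - \frac{1 + C}{5 \left(-1 + C\right)}$ ($p{\left(C,D \right)} = - \frac{\frac{1}{-1 + C} \left(-3 + \left(1 + C + 3\right)\right)}{5} = - \frac{\frac{1}{-1 + C} \left(-3 + \left(4 + C\right)\right)}{5} = - \frac{\frac{1}{-1 + C} \left(1 + C\right)}{5} = - \frac{1 + C}{5 \left(-1 + C\right)}$)
$\left(p{\left(65,187 \right)} + f{\left(-10,2 \right)}\right) \left(-26320 - 22696\right) = \left(\frac{-1 - 65}{5 \left(-1 + 65\right)} - 84\right) \left(-26320 - 22696\right) = \left(\frac{-1 - 65}{5 \cdot 64} - 84\right) \left(-49016\right) = \left(\frac{1}{5} \cdot \frac{1}{64} \left(-66\right) - 84\right) \left(-49016\right) = \left(- \frac{33}{160} - 84\right) \left(-49016\right) = \left(- \frac{13473}{160}\right) \left(-49016\right) = \frac{82549071}{20}$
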